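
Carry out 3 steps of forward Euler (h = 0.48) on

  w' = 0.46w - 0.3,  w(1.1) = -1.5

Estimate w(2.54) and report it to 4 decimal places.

-3.2635

Euler: w_{n+1} = w_n + h·f(t_n, w_n).
t=1.100000, w=-1.500000: f=-0.990000 → w ← -1.500000 + 0.48·(-0.990000) = -1.975200
t=1.580000, w=-1.975200: f=-1.208592 → w ← -1.975200 + 0.48·(-1.208592) = -2.555324
t=2.060000, w=-2.555324: f=-1.475449 → w ← -2.555324 + 0.48·(-1.475449) = -3.263540
w(2.54) ≈ -3.2635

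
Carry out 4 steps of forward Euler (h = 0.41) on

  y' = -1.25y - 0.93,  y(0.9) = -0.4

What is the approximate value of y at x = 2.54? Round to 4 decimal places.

-0.7246

Euler: y_{n+1} = y_n + h·f(x_n, y_n).
x=0.900000, y=-0.400000: f=-0.430000 → y ← -0.400000 + 0.41·(-0.430000) = -0.576300
x=1.310000, y=-0.576300: f=-0.209625 → y ← -0.576300 + 0.41·(-0.209625) = -0.662246
x=1.720000, y=-0.662246: f=-0.102192 → y ← -0.662246 + 0.41·(-0.102192) = -0.704145
x=2.130000, y=-0.704145: f=-0.049819 → y ← -0.704145 + 0.41·(-0.049819) = -0.724571
y(2.54) ≈ -0.7246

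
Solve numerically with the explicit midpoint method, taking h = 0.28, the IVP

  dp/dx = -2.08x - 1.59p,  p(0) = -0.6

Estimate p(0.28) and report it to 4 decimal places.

Midpoint: k1 = f(x_n, p_n); k2 = f(x_n + h/2, p_n + (h/2)·k1); p_{n+1} = p_n + h·k2.
x=0.000000, p=-0.600000:
  k1 = f(0.000000, -0.600000) = 0.954000
  k2 = f(0.140000, -0.466440) = 0.450440
  p ← -0.600000 + 0.28·0.450440 = -0.473877
p(0.28) ≈ -0.4739

-0.4739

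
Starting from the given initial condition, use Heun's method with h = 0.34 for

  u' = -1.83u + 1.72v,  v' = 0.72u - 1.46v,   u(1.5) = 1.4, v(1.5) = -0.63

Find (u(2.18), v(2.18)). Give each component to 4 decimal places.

0.3999, -0.1222

Heun on (u,v): k1 = f(x_n, state_n); k2 = f(x_n + h, state_n + h·k1); state_{n+1} = state_n + (h/2)·(k1 + k2).
1.500000: (1.400000, -0.630000)
  k1 = (-3.645600, 1.927800)
  predictor → (0.160496, 0.025452)
  k2 = (-0.249930, 0.078397)
  → (0.737760, -0.288946)
1.840000: (0.737760, -0.288946)
  k1 = (-1.847088, 0.953049)
  predictor → (0.109750, 0.035090)
  k2 = (-0.140487, 0.027788)
  → (0.399872, -0.122204)
(u(2.18), v(2.18)) ≈ (0.3999, -0.1222)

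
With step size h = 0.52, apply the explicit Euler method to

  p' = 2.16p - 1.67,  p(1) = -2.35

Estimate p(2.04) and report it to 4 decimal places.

Euler: p_{n+1} = p_n + h·f(t_n, p_n).
t=1.000000, p=-2.350000: f=-6.746000 → p ← -2.350000 + 0.52·(-6.746000) = -5.857920
t=1.520000, p=-5.857920: f=-14.323107 → p ← -5.857920 + 0.52·(-14.323107) = -13.305936
p(2.04) ≈ -13.3059

-13.3059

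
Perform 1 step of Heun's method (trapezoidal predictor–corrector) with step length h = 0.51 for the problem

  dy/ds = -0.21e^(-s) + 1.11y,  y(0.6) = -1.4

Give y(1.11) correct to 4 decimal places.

Heun: k1 = f(s_n, y_n); k2 = f(s_n + h, y_n + h·k1); y_{n+1} = y_n + (h/2)·(k1 + k2).
s=0.600000, y=-1.400000:
  k1 = f(0.600000, -1.400000) = -1.669250
  k2 = f(1.110000, -2.251318) = -2.568170
  y ← -1.400000 + (0.51/2)·(-1.669250 + (-2.568170)) = -2.480542
y(1.11) ≈ -2.4805

-2.4805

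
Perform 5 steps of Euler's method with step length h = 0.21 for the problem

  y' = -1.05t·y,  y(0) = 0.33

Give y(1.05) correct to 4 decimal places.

0.2004

Euler: y_{n+1} = y_n + h·f(t_n, y_n).
t=0.000000, y=0.330000: f=0.000000 → y ← 0.330000 + 0.21·0.000000 = 0.330000
t=0.210000, y=0.330000: f=-0.072765 → y ← 0.330000 + 0.21·(-0.072765) = 0.314719
t=0.420000, y=0.314719: f=-0.138791 → y ← 0.314719 + 0.21·(-0.138791) = 0.285573
t=0.630000, y=0.285573: f=-0.188907 → y ← 0.285573 + 0.21·(-0.188907) = 0.245903
t=0.840000, y=0.245903: f=-0.216886 → y ← 0.245903 + 0.21·(-0.216886) = 0.200357
y(1.05) ≈ 0.2004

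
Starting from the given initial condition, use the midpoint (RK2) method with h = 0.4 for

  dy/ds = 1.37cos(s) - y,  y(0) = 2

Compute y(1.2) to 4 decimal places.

1.2852

Midpoint: k1 = f(s_n, y_n); k2 = f(s_n + h/2, y_n + (h/2)·k1); y_{n+1} = y_n + h·k2.
s=0.000000, y=2.000000:
  k1 = f(0.000000, 2.000000) = -0.630000
  k2 = f(0.200000, 1.874000) = -0.531309
  y ← 2.000000 + 0.4·(-0.531309) = 1.787476
s=0.400000, y=1.787476:
  k1 = f(0.400000, 1.787476) = -0.525623
  k2 = f(0.600000, 1.682352) = -0.551642
  y ← 1.787476 + 0.4·(-0.551642) = 1.566820
s=0.800000, y=1.566820:
  k1 = f(0.800000, 1.566820) = -0.612331
  k2 = f(1.000000, 1.444353) = -0.704139
  y ← 1.566820 + 0.4·(-0.704139) = 1.285164
y(1.2) ≈ 1.2852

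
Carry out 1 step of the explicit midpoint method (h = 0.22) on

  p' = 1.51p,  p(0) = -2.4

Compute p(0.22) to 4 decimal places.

-3.3297

Midpoint: k1 = f(s_n, p_n); k2 = f(s_n + h/2, p_n + (h/2)·k1); p_{n+1} = p_n + h·k2.
s=0.000000, p=-2.400000:
  k1 = f(0.000000, -2.400000) = -3.624000
  k2 = f(0.110000, -2.798640) = -4.225946
  p ← -2.400000 + 0.22·(-4.225946) = -3.329708
p(0.22) ≈ -3.3297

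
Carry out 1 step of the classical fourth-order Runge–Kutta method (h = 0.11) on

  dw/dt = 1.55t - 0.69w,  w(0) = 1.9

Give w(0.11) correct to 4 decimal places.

RK4: k1 = f(t_n, w_n); k2 = f(t_n + h/2, w_n + (h/2)·k1); k3 = f(t_n + h/2, w_n + (h/2)·k2); k4 = f(t_n + h, w_n + h·k3); w_{n+1} = w_n + (h/6)·(k1 + 2k2 + 2k3 + k4).
t=0.000000, w=1.900000:
  k1 = f(0.000000, 1.900000) = -1.311000
  k2 = f(0.055000, 1.827895) = -1.175998
  k3 = f(0.055000, 1.835320) = -1.181121
  k4 = f(0.110000, 1.770077) = -1.050853
  w ← 1.900000 + (0.11/6)·(k1 + 2k2 + 2k3 + k4) = 1.770272
w(0.11) ≈ 1.7703

1.7703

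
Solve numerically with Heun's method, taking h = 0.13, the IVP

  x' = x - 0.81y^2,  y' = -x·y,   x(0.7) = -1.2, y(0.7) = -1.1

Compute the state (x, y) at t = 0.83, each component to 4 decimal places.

Heun on (x,y): k1 = f(t_n, state_n); k2 = f(t_n + h, state_n + h·k1); state_{n+1} = state_n + (h/2)·(k1 + k2).
0.700000: (-1.200000, -1.100000)
  k1 = (-2.180100, -1.320000)
  predictor → (-1.483413, -1.271600)
  k2 = (-2.793156, -1.886308)
  → (-1.523262, -1.308410)
(x(0.83), y(0.83)) ≈ (-1.5233, -1.3084)

-1.5233, -1.3084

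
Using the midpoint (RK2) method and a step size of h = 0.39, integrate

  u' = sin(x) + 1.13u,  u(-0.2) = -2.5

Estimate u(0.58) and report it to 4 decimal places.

-5.7787

Midpoint: k1 = f(x_n, u_n); k2 = f(x_n + h/2, u_n + (h/2)·k1); u_{n+1} = u_n + h·k2.
x=-0.200000, u=-2.500000:
  k1 = f(-0.200000, -2.500000) = -3.023669
  k2 = f(-0.005000, -3.089616) = -3.496266
  u ← -2.500000 + 0.39·(-3.496266) = -3.863544
x=0.190000, u=-3.863544:
  k1 = f(0.190000, -3.863544) = -4.176945
  k2 = f(0.385000, -4.678048) = -4.910635
  u ← -3.863544 + 0.39·(-4.910635) = -5.778691
u(0.58) ≈ -5.7787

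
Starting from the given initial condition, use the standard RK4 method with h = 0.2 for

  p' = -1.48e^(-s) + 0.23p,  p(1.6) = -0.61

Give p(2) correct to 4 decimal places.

-0.7723

RK4: k1 = f(s_n, p_n); k2 = f(s_n + h/2, p_n + (h/2)·k1); k3 = f(s_n + h/2, p_n + (h/2)·k2); k4 = f(s_n + h, p_n + h·k3); p_{n+1} = p_n + (h/6)·(k1 + 2k2 + 2k3 + k4).
s=1.600000, p=-0.610000:
  k1 = f(1.600000, -0.610000) = -0.439107
  k2 = f(1.700000, -0.653911) = -0.420771
  k3 = f(1.700000, -0.652077) = -0.420349
  k4 = f(1.800000, -0.694070) = -0.404278
  p ← -0.610000 + (0.2/6)·(k1 + 2k2 + 2k3 + k4) = -0.694188
s=1.800000, p=-0.694188:
  k1 = f(1.800000, -0.694188) = -0.404305
  k2 = f(1.900000, -0.734618) = -0.390324
  k3 = f(1.900000, -0.733220) = -0.390002
  k4 = f(2.000000, -0.772188) = -0.377899
  p ← -0.694188 + (0.2/6)·(k1 + 2k2 + 2k3 + k4) = -0.772283
p(2) ≈ -0.7723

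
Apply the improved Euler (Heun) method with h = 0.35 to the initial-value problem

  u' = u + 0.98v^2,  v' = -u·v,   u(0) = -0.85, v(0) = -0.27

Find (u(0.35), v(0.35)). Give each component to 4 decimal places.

-1.1616, -0.3790

Heun on (u,v): k1 = f(x_n, state_n); k2 = f(x_n + h, state_n + h·k1); state_{n+1} = state_n + (h/2)·(k1 + k2).
0.000000: (-0.850000, -0.270000)
  k1 = (-0.778558, -0.229500)
  predictor → (-1.122495, -0.350325)
  k2 = (-1.002222, -0.393238)
  → (-1.161637, -0.378979)
(u(0.35), v(0.35)) ≈ (-1.1616, -0.3790)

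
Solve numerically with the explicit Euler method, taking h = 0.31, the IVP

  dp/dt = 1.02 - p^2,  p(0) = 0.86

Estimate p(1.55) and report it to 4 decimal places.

Euler: p_{n+1} = p_n + h·f(t_n, p_n).
t=0.000000, p=0.860000: f=0.280400 → p ← 0.860000 + 0.31·0.280400 = 0.946924
t=0.310000, p=0.946924: f=0.123335 → p ← 0.946924 + 0.31·0.123335 = 0.985158
t=0.620000, p=0.985158: f=0.049464 → p ← 0.985158 + 0.31·0.049464 = 1.000492
t=0.930000, p=1.000492: f=0.019016 → p ← 1.000492 + 0.31·0.019016 = 1.006387
t=1.240000, p=1.006387: f=0.007186 → p ← 1.006387 + 0.31·0.007186 = 1.008614
p(1.55) ≈ 1.0086

1.0086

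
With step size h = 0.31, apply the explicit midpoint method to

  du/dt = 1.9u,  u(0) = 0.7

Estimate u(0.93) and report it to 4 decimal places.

Midpoint: k1 = f(t_n, u_n); k2 = f(t_n + h/2, u_n + (h/2)·k1); u_{n+1} = u_n + h·k2.
t=0.000000, u=0.700000:
  k1 = f(0.000000, 0.700000) = 1.330000
  k2 = f(0.155000, 0.906150) = 1.721685
  u ← 0.700000 + 0.31·1.721685 = 1.233722
t=0.310000, u=1.233722:
  k1 = f(0.310000, 1.233722) = 2.344072
  k2 = f(0.465000, 1.597054) = 3.034402
  u ← 1.233722 + 0.31·3.034402 = 2.174387
t=0.620000, u=2.174387:
  k1 = f(0.620000, 2.174387) = 4.131335
  k2 = f(0.775000, 2.814744) = 5.348013
  u ← 2.174387 + 0.31·5.348013 = 3.832271
u(0.93) ≈ 3.8323

3.8323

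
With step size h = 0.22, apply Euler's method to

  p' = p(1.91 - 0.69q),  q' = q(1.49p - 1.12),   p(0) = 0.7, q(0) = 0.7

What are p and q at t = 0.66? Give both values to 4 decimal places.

1.5853, 0.8352

Euler on (p,q): p_{n+1} = p_n + h·p', q_{n+1} = q_n + h·q'.
0.000000: (0.700000, 0.700000); f=(0.998900, -0.053900) → (0.919758, 0.688142)
0.220000: (0.919758, 0.688142); f=(1.320020, 0.172338) → (1.210162, 0.726056)
0.440000: (1.210162, 0.726056); f=(1.705144, 0.496000) → (1.585294, 0.835176)
(p(0.66), q(0.66)) ≈ (1.5853, 0.8352)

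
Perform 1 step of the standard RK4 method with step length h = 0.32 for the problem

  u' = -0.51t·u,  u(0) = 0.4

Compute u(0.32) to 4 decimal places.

RK4: k1 = f(t_n, u_n); k2 = f(t_n + h/2, u_n + (h/2)·k1); k3 = f(t_n + h/2, u_n + (h/2)·k2); k4 = f(t_n + h, u_n + h·k3); u_{n+1} = u_n + (h/6)·(k1 + 2k2 + 2k3 + k4).
t=0.000000, u=0.400000:
  k1 = f(0.000000, 0.400000) = 0.000000
  k2 = f(0.160000, 0.400000) = -0.032640
  k3 = f(0.160000, 0.394778) = -0.032214
  k4 = f(0.320000, 0.389692) = -0.063598
  u ← 0.400000 + (0.32/6)·(k1 + 2k2 + 2k3 + k4) = 0.389690
u(0.32) ≈ 0.3897

0.3897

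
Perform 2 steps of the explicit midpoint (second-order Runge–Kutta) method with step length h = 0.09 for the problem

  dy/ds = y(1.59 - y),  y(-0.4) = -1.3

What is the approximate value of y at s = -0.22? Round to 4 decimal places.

Midpoint: k1 = f(s_n, y_n); k2 = f(s_n + h/2, y_n + (h/2)·k1); y_{n+1} = y_n + h·k2.
s=-0.400000, y=-1.300000:
  k1 = f(-0.400000, -1.300000) = -3.757000
  k2 = f(-0.355000, -1.469065) = -4.493965
  y ← -1.300000 + 0.09·(-4.493965) = -1.704457
s=-0.310000, y=-1.704457:
  k1 = f(-0.310000, -1.704457) = -5.615260
  k2 = f(-0.265000, -1.957144) = -6.942269
  y ← -1.704457 + 0.09·(-6.942269) = -2.329261
y(-0.22) ≈ -2.3293

-2.3293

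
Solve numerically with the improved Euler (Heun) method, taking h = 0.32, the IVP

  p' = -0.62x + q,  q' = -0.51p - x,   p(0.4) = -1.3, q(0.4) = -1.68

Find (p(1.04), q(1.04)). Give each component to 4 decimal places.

Heun on (p,q): k1 = f(x_n, state_n); k2 = f(x_n + h, state_n + h·k1); state_{n+1} = state_n + (h/2)·(k1 + k2).
0.400000: (-1.300000, -1.680000)
  k1 = (-1.928000, 0.263000)
  predictor → (-1.916960, -1.595840)
  k2 = (-2.042240, 0.257650)
  → (-1.935238, -1.596696)
0.720000: (-1.935238, -1.596696)
  k1 = (-2.043096, 0.266972)
  predictor → (-2.589029, -1.511265)
  k2 = (-2.156065, 0.280405)
  → (-2.607104, -1.509116)
(p(1.04), q(1.04)) ≈ (-2.6071, -1.5091)

-2.6071, -1.5091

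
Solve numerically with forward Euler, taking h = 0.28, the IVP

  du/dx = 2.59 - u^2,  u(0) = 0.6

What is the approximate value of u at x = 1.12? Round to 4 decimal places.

1.6084

Euler: u_{n+1} = u_n + h·f(x_n, u_n).
x=0.000000, u=0.600000: f=2.230000 → u ← 0.600000 + 0.28·2.230000 = 1.224400
x=0.280000, u=1.224400: f=1.090845 → u ← 1.224400 + 0.28·1.090845 = 1.529836
x=0.560000, u=1.529836: f=0.249600 → u ← 1.529836 + 0.28·0.249600 = 1.599725
x=0.840000, u=1.599725: f=0.030881 → u ← 1.599725 + 0.28·0.030881 = 1.608371
u(1.12) ≈ 1.6084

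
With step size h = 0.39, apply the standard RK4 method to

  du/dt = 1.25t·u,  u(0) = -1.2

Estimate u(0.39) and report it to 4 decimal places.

-1.3197

RK4: k1 = f(t_n, u_n); k2 = f(t_n + h/2, u_n + (h/2)·k1); k3 = f(t_n + h/2, u_n + (h/2)·k2); k4 = f(t_n + h, u_n + h·k3); u_{n+1} = u_n + (h/6)·(k1 + 2k2 + 2k3 + k4).
t=0.000000, u=-1.200000:
  k1 = f(0.000000, -1.200000) = 0.000000
  k2 = f(0.195000, -1.200000) = -0.292500
  k3 = f(0.195000, -1.257038) = -0.306403
  k4 = f(0.390000, -1.319497) = -0.643255
  u ← -1.200000 + (0.39/6)·(k1 + 2k2 + 2k3 + k4) = -1.319669
u(0.39) ≈ -1.3197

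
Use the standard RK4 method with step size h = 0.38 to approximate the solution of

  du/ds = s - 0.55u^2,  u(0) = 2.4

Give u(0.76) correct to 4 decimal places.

RK4: k1 = f(s_n, u_n); k2 = f(s_n + h/2, u_n + (h/2)·k1); k3 = f(s_n + h/2, u_n + (h/2)·k2); k4 = f(s_n + h, u_n + h·k3); u_{n+1} = u_n + (h/6)·(k1 + 2k2 + 2k3 + k4).
s=0.000000, u=2.400000:
  k1 = f(0.000000, 2.400000) = -3.168000
  k2 = f(0.190000, 1.798080) = -1.588200
  k3 = f(0.190000, 2.098242) = -2.231441
  k4 = f(0.380000, 1.552053) = -0.944877
  u ← 2.400000 + (0.38/6)·(k1 + 2k2 + 2k3 + k4) = 1.655697
s=0.380000, u=1.655697:
  k1 = f(0.380000, 1.655697) = -1.127732
  k2 = f(0.570000, 1.441427) = -0.572742
  k3 = f(0.570000, 1.546876) = -0.746053
  k4 = f(0.760000, 1.372196) = -0.275608
  u ← 1.655697 + (0.38/6)·(k1 + 2k2 + 2k3 + k4) = 1.399771
u(0.76) ≈ 1.3998

1.3998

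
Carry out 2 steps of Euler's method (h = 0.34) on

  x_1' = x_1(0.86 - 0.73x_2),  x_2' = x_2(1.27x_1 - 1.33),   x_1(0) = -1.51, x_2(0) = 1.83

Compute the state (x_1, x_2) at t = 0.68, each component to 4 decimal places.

-1.6957, -0.0002

Euler on (x_1,x_2): x_1_{n+1} = x_1_n + h·x_1', x_2_{n+1} = x_2_n + h·x_2'.
0.000000: (-1.510000, 1.830000); f=(0.718609, -5.943291) → (-1.265673, -0.190719)
0.340000: (-1.265673, -0.190719); f=(-1.264692, 0.560219) → (-1.695668, -0.000245)
(x_1(0.68), x_2(0.68)) ≈ (-1.6957, -0.0002)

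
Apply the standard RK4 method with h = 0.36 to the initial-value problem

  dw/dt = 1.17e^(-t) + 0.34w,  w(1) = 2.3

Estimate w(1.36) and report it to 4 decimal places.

2.7384

RK4: k1 = f(t_n, w_n); k2 = f(t_n + h/2, w_n + (h/2)·k1); k3 = f(t_n + h/2, w_n + (h/2)·k2); k4 = f(t_n + h, w_n + h·k3); w_{n+1} = w_n + (h/6)·(k1 + 2k2 + 2k3 + k4).
t=1.000000, w=2.300000:
  k1 = f(1.000000, 2.300000) = 1.212419
  k2 = f(1.180000, 2.518235) = 1.215716
  k3 = f(1.180000, 2.518829) = 1.215918
  k4 = f(1.360000, 2.737730) = 1.231121
  w ← 2.300000 + (0.36/6)·(k1 + 2k2 + 2k3 + k4) = 2.738409
w(1.36) ≈ 2.7384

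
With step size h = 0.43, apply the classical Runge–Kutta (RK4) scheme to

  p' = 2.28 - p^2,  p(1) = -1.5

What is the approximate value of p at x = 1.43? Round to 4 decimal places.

RK4: k1 = f(x_n, p_n); k2 = f(x_n + h/2, p_n + (h/2)·k1); k3 = f(x_n + h/2, p_n + (h/2)·k2); k4 = f(x_n + h, p_n + h·k3); p_{n+1} = p_n + (h/6)·(k1 + 2k2 + 2k3 + k4).
x=1.000000, p=-1.500000:
  k1 = f(1.000000, -1.500000) = 0.030000
  k2 = f(1.215000, -1.493550) = 0.049308
  k3 = f(1.215000, -1.489399) = 0.061692
  k4 = f(1.430000, -1.473473) = 0.108878
  p ← -1.500000 + (0.43/6)·(k1 + 2k2 + 2k3 + k4) = -1.474137
p(1.43) ≈ -1.4741

-1.4741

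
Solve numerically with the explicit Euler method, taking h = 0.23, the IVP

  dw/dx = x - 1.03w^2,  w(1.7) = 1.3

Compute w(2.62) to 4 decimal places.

Euler: w_{n+1} = w_n + h·f(x_n, w_n).
x=1.700000, w=1.300000: f=-0.040700 → w ← 1.300000 + 0.23·(-0.040700) = 1.290639
x=1.930000, w=1.290639: f=0.214279 → w ← 1.290639 + 0.23·0.214279 = 1.339923
x=2.160000, w=1.339923: f=0.310744 → w ← 1.339923 + 0.23·0.310744 = 1.411394
x=2.390000, w=1.411394: f=0.338205 → w ← 1.411394 + 0.23·0.338205 = 1.489181
w(2.62) ≈ 1.4892

1.4892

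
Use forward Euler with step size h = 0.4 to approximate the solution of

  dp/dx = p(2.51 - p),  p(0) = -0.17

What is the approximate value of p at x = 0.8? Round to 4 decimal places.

-0.7555

Euler: p_{n+1} = p_n + h·f(x_n, p_n).
x=0.000000, p=-0.170000: f=-0.455600 → p ← -0.170000 + 0.4·(-0.455600) = -0.352240
x=0.400000, p=-0.352240: f=-1.008195 → p ← -0.352240 + 0.4·(-1.008195) = -0.755518
p(0.8) ≈ -0.7555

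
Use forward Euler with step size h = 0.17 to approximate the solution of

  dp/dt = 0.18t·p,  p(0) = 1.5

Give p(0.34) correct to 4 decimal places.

Euler: p_{n+1} = p_n + h·f(t_n, p_n).
t=0.000000, p=1.500000: f=0.000000 → p ← 1.500000 + 0.17·0.000000 = 1.500000
t=0.170000, p=1.500000: f=0.045900 → p ← 1.500000 + 0.17·0.045900 = 1.507803
p(0.34) ≈ 1.5078

1.5078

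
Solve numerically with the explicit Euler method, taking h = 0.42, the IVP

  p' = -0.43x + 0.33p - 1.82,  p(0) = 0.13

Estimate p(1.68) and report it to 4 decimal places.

-4.0342

Euler: p_{n+1} = p_n + h·f(x_n, p_n).
x=0.000000, p=0.130000: f=-1.777100 → p ← 0.130000 + 0.42·(-1.777100) = -0.616382
x=0.420000, p=-0.616382: f=-2.204006 → p ← -0.616382 + 0.42·(-2.204006) = -1.542065
x=0.840000, p=-1.542065: f=-2.690081 → p ← -1.542065 + 0.42·(-2.690081) = -2.671899
x=1.260000, p=-2.671899: f=-3.243527 → p ← -2.671899 + 0.42·(-3.243527) = -4.034180
p(1.68) ≈ -4.0342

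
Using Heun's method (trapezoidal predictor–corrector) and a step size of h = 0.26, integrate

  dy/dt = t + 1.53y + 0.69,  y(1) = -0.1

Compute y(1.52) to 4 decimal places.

1.2515

Heun: k1 = f(t_n, y_n); k2 = f(t_n + h, y_n + h·k1); y_{n+1} = y_n + (h/2)·(k1 + k2).
t=1.000000, y=-0.100000:
  k1 = f(1.000000, -0.100000) = 1.537000
  k2 = f(1.260000, 0.299620) = 2.408419
  y ← -0.100000 + (0.26/2)·(1.537000 + 2.408419) = 0.412904
t=1.260000, y=0.412904:
  k1 = f(1.260000, 0.412904) = 2.581744
  k2 = f(1.520000, 1.084158) = 3.868761
  y ← 0.412904 + (0.26/2)·(2.581744 + 3.868761) = 1.251470
y(1.52) ≈ 1.2515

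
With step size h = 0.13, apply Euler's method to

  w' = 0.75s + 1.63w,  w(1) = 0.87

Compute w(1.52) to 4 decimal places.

2.4964

Euler: w_{n+1} = w_n + h·f(s_n, w_n).
s=1.000000, w=0.870000: f=2.168100 → w ← 0.870000 + 0.13·2.168100 = 1.151853
s=1.130000, w=1.151853: f=2.725020 → w ← 1.151853 + 0.13·2.725020 = 1.506106
s=1.260000, w=1.506106: f=3.399952 → w ← 1.506106 + 0.13·3.399952 = 1.948099
s=1.390000, w=1.948099: f=4.217902 → w ← 1.948099 + 0.13·4.217902 = 2.496427
w(1.52) ≈ 2.4964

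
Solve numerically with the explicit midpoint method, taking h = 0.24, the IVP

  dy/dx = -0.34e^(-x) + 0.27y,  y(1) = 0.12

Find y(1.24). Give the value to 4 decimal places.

Midpoint: k1 = f(x_n, y_n); k2 = f(x_n + h/2, y_n + (h/2)·k1); y_{n+1} = y_n + h·k2.
x=1.000000, y=0.120000:
  k1 = f(1.000000, 0.120000) = -0.092679
  k2 = f(1.120000, 0.108879) = -0.081538
  y ← 0.120000 + 0.24·(-0.081538) = 0.100431
y(1.24) ≈ 0.1004

0.1004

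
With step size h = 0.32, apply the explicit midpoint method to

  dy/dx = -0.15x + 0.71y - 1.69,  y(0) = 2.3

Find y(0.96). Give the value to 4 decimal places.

Midpoint: k1 = f(x_n, y_n); k2 = f(x_n + h/2, y_n + (h/2)·k1); y_{n+1} = y_n + h·k2.
x=0.000000, y=2.300000:
  k1 = f(0.000000, 2.300000) = -0.057000
  k2 = f(0.160000, 2.290880) = -0.087475
  y ← 2.300000 + 0.32·(-0.087475) = 2.272008
x=0.320000, y=2.272008:
  k1 = f(0.320000, 2.272008) = -0.124874
  k2 = f(0.480000, 2.252028) = -0.163060
  y ← 2.272008 + 0.32·(-0.163060) = 2.219829
x=0.640000, y=2.219829:
  k1 = f(0.640000, 2.219829) = -0.209922
  k2 = f(0.800000, 2.186241) = -0.257769
  y ← 2.219829 + 0.32·(-0.257769) = 2.137343
y(0.96) ≈ 2.1373

2.1373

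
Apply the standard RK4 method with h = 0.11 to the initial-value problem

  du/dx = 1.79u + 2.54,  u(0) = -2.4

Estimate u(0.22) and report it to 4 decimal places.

-2.8734

RK4: k1 = f(x_n, u_n); k2 = f(x_n + h/2, u_n + (h/2)·k1); k3 = f(x_n + h/2, u_n + (h/2)·k2); k4 = f(x_n + h, u_n + h·k3); u_{n+1} = u_n + (h/6)·(k1 + 2k2 + 2k3 + k4).
x=0.000000, u=-2.400000:
  k1 = f(0.000000, -2.400000) = -1.756000
  k2 = f(0.055000, -2.496580) = -1.928878
  k3 = f(0.055000, -2.506088) = -1.945898
  k4 = f(0.110000, -2.614049) = -2.139147
  u ← -2.400000 + (0.11/6)·(k1 + 2k2 + 2k3 + k4) = -2.613486
x=0.110000, u=-2.613486:
  k1 = f(0.110000, -2.613486) = -2.138140
  k2 = f(0.165000, -2.731084) = -2.348640
  k3 = f(0.165000, -2.742661) = -2.369364
  k4 = f(0.220000, -2.874116) = -2.604668
  u ← -2.613486 + (0.11/6)·(k1 + 2k2 + 2k3 + k4) = -2.873431
u(0.22) ≈ -2.8734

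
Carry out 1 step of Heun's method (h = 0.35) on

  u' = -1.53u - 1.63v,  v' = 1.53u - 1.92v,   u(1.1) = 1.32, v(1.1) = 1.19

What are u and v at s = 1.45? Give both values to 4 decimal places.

0.3318, 0.7573

Heun on (u,v): k1 = f(s_n, state_n); k2 = f(s_n + h, state_n + h·k1); state_{n+1} = state_n + (h/2)·(k1 + k2).
1.100000: (1.320000, 1.190000)
  k1 = (-3.959300, -0.265200)
  predictor → (-0.065755, 1.097180)
  k2 = (-1.687798, -2.207191)
  → (0.331758, 0.757332)
(u(1.45), v(1.45)) ≈ (0.3318, 0.7573)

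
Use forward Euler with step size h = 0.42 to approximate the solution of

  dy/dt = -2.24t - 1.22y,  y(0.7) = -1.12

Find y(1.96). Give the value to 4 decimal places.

-2.2490

Euler: y_{n+1} = y_n + h·f(t_n, y_n).
t=0.700000, y=-1.120000: f=-0.201600 → y ← -1.120000 + 0.42·(-0.201600) = -1.204672
t=1.120000, y=-1.204672: f=-1.039100 → y ← -1.204672 + 0.42·(-1.039100) = -1.641094
t=1.540000, y=-1.641094: f=-1.447465 → y ← -1.641094 + 0.42·(-1.447465) = -2.249029
y(1.96) ≈ -2.2490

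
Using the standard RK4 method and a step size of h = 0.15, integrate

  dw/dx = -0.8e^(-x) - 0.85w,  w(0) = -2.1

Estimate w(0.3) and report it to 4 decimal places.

-1.8092

RK4: k1 = f(x_n, w_n); k2 = f(x_n + h/2, w_n + (h/2)·k1); k3 = f(x_n + h/2, w_n + (h/2)·k2); k4 = f(x_n + h, w_n + h·k3); w_{n+1} = w_n + (h/6)·(k1 + 2k2 + 2k3 + k4).
x=0.000000, w=-2.100000:
  k1 = f(0.000000, -2.100000) = 0.985000
  k2 = f(0.075000, -2.026125) = 0.980011
  k3 = f(0.075000, -2.026499) = 0.980329
  k4 = f(0.150000, -1.952951) = 0.971442
  w ← -2.100000 + (0.15/6)·(k1 + 2k2 + 2k3 + k4) = -1.953072
x=0.150000, w=-1.953072:
  k1 = f(0.150000, -1.953072) = 0.971545
  k2 = f(0.225000, -1.880206) = 0.959362
  k3 = f(0.225000, -1.881120) = 0.960139
  k4 = f(0.300000, -1.809051) = 0.945039
  w ← -1.953072 + (0.15/6)·(k1 + 2k2 + 2k3 + k4) = -1.809182
w(0.3) ≈ -1.8092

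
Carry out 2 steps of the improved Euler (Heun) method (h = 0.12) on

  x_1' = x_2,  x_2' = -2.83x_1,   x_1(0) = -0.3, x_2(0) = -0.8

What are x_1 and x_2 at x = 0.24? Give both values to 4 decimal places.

-0.4638, -0.5355

Heun on (x_1,x_2): k1 = f(x_n, state_n); k2 = f(x_n + h, state_n + h·k1); state_{n+1} = state_n + (h/2)·(k1 + k2).
0.000000: (-0.300000, -0.800000)
  k1 = (-0.800000, 0.849000)
  predictor → (-0.396000, -0.698120)
  k2 = (-0.698120, 1.120680)
  → (-0.389887, -0.681819)
0.120000: (-0.389887, -0.681819)
  k1 = (-0.681819, 1.103381)
  predictor → (-0.471706, -0.549414)
  k2 = (-0.549414, 1.334927)
  → (-0.463761, -0.535521)
(x_1(0.24), x_2(0.24)) ≈ (-0.4638, -0.5355)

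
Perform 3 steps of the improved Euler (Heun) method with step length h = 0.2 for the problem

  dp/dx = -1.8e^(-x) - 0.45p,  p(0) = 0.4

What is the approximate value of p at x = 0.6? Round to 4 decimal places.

-0.3960

Heun: k1 = f(x_n, p_n); k2 = f(x_n + h, p_n + h·k1); p_{n+1} = p_n + (h/2)·(k1 + k2).
x=0.000000, p=0.400000:
  k1 = f(0.000000, 0.400000) = -1.980000
  k2 = f(0.200000, 0.004000) = -1.475515
  p ← 0.400000 + (0.2/2)·(-1.980000 + (-1.475515)) = 0.054448
x=0.200000, p=0.054448:
  k1 = f(0.200000, 0.054448) = -1.498217
  k2 = f(0.400000, -0.245195) = -1.096238
  p ← 0.054448 + (0.2/2)·(-1.498217 + (-1.096238)) = -0.204997
x=0.400000, p=-0.204997:
  k1 = f(0.400000, -0.204997) = -1.114327
  k2 = f(0.600000, -0.427863) = -0.795323
  p ← -0.204997 + (0.2/2)·(-1.114327 + (-0.795323)) = -0.395962
p(0.6) ≈ -0.3960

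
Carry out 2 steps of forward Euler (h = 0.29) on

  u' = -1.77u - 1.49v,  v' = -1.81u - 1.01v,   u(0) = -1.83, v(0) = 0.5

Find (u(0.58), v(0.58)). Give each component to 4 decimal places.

Euler on (u,v): u_{n+1} = u_n + h·u', v_{n+1} = v_n + h·v'.
0.000000: (-1.830000, 0.500000); f=(2.494100, 2.807300) → (-1.106711, 1.314117)
0.290000: (-1.106711, 1.314117); f=(0.000844, 0.675889) → (-1.106466, 1.510125)
(u(0.58), v(0.58)) ≈ (-1.1065, 1.5101)

-1.1065, 1.5101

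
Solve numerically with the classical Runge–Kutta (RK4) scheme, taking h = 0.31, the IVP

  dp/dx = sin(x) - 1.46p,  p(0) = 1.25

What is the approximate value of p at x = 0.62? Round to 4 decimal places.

RK4: k1 = f(x_n, p_n); k2 = f(x_n + h/2, p_n + (h/2)·k1); k3 = f(x_n + h/2, p_n + (h/2)·k2); k4 = f(x_n + h, p_n + h·k3); p_{n+1} = p_n + (h/6)·(k1 + 2k2 + 2k3 + k4).
x=0.000000, p=1.250000:
  k1 = f(0.000000, 1.250000) = -1.825000
  k2 = f(0.155000, 0.967125) = -1.257622
  k3 = f(0.155000, 1.055069) = -1.386020
  k4 = f(0.310000, 0.820334) = -0.892629
  p ← 1.250000 + (0.31/6)·(k1 + 2k2 + 2k3 + k4) = 0.836413
x=0.310000, p=0.836413:
  k1 = f(0.310000, 0.836413) = -0.916104
  k2 = f(0.465000, 0.694417) = -0.565426
  k3 = f(0.465000, 0.748772) = -0.644784
  k4 = f(0.620000, 0.636530) = -0.348298
  p ← 0.836413 + (0.31/6)·(k1 + 2k2 + 2k3 + k4) = 0.646030
p(0.62) ≈ 0.6460

0.6460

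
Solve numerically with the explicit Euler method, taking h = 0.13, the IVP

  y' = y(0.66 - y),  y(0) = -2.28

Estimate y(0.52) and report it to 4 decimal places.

Euler: y_{n+1} = y_n + h·f(t_n, y_n).
t=0.000000, y=-2.280000: f=-6.703200 → y ← -2.280000 + 0.13·(-6.703200) = -3.151416
t=0.130000, y=-3.151416: f=-12.011357 → y ← -3.151416 + 0.13·(-12.011357) = -4.712892
t=0.260000, y=-4.712892: f=-25.321864 → y ← -4.712892 + 0.13·(-25.321864) = -8.004735
t=0.390000, y=-8.004735: f=-69.358905 → y ← -8.004735 + 0.13·(-69.358905) = -17.021392
y(0.52) ≈ -17.0214

-17.0214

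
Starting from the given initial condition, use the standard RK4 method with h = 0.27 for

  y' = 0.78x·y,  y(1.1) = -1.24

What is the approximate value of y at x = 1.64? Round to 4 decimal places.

-2.2081

RK4: k1 = f(x_n, y_n); k2 = f(x_n + h/2, y_n + (h/2)·k1); k3 = f(x_n + h/2, y_n + (h/2)·k2); k4 = f(x_n + h, y_n + h·k3); y_{n+1} = y_n + (h/6)·(k1 + 2k2 + 2k3 + k4).
x=1.100000, y=-1.240000:
  k1 = f(1.100000, -1.240000) = -1.063920
  k2 = f(1.235000, -1.383629) = -1.332850
  k3 = f(1.235000, -1.419935) = -1.367823
  k4 = f(1.370000, -1.609312) = -1.719711
  y ← -1.240000 + (0.27/6)·(k1 + 2k2 + 2k3 + k4) = -1.608324
x=1.370000, y=-1.608324:
  k1 = f(1.370000, -1.608324) = -1.718655
  k2 = f(1.505000, -1.840342) = -2.160378
  k3 = f(1.505000, -1.899975) = -2.230381
  k4 = f(1.640000, -2.210527) = -2.827706
  y ← -1.608324 + (0.27/6)·(k1 + 2k2 + 2k3 + k4) = -2.208078
y(1.64) ≈ -2.2081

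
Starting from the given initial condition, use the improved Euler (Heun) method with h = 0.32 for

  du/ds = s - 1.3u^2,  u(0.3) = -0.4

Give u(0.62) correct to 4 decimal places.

-0.3146

Heun: k1 = f(s_n, u_n); k2 = f(s_n + h, u_n + h·k1); u_{n+1} = u_n + (h/2)·(k1 + k2).
s=0.300000, u=-0.400000:
  k1 = f(0.300000, -0.400000) = 0.092000
  k2 = f(0.620000, -0.370560) = 0.441491
  u ← -0.400000 + (0.32/2)·(0.092000 + 0.441491) = -0.314641
u(0.62) ≈ -0.3146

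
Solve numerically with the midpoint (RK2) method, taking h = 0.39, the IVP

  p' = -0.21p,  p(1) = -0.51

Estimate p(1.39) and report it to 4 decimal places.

-0.4699

Midpoint: k1 = f(t_n, p_n); k2 = f(t_n + h/2, p_n + (h/2)·k1); p_{n+1} = p_n + h·k2.
t=1.000000, p=-0.510000:
  k1 = f(1.000000, -0.510000) = 0.107100
  k2 = f(1.195000, -0.489116) = 0.102714
  p ← -0.510000 + 0.39·0.102714 = -0.469941
p(1.39) ≈ -0.4699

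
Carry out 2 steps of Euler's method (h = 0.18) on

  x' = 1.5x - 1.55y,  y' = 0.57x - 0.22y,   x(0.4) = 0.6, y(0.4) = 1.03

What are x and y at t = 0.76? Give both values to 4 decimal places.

0.3096, 1.0579

Euler on (x,y): x_{n+1} = x_n + h·x', y_{n+1} = y_n + h·y'.
0.400000: (0.600000, 1.030000); f=(-0.696500, 0.115400) → (0.474630, 1.050772)
0.580000: (0.474630, 1.050772); f=(-0.916752, 0.039369) → (0.309615, 1.057858)
(x(0.76), y(0.76)) ≈ (0.3096, 1.0579)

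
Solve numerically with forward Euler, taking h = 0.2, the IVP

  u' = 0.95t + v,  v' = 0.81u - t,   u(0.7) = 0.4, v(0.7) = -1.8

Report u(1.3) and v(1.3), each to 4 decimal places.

Euler on (u,v): u_{n+1} = u_n + h·u', v_{n+1} = v_n + h·v'.
0.700000: (0.400000, -1.800000); f=(-1.135000, -0.376000) → (0.173000, -1.875200)
0.900000: (0.173000, -1.875200); f=(-1.020200, -0.759870) → (-0.031040, -2.027174)
1.100000: (-0.031040, -2.027174); f=(-0.982174, -1.125142) → (-0.227475, -2.252202)
(u(1.3), v(1.3)) ≈ (-0.2275, -2.2522)

-0.2275, -2.2522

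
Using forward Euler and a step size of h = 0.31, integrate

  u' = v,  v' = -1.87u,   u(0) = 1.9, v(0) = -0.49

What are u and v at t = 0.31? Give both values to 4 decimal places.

1.7481, -1.5914

Euler on (u,v): u_{n+1} = u_n + h·u', v_{n+1} = v_n + h·v'.
0.000000: (1.900000, -0.490000); f=(-0.490000, -3.553000) → (1.748100, -1.591430)
(u(0.31), v(0.31)) ≈ (1.7481, -1.5914)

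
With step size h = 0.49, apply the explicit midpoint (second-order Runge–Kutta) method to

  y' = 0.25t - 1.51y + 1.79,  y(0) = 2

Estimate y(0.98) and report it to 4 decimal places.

Midpoint: k1 = f(t_n, y_n); k2 = f(t_n + h/2, y_n + (h/2)·k1); y_{n+1} = y_n + h·k2.
t=0.000000, y=2.000000:
  k1 = f(0.000000, 2.000000) = -1.230000
  k2 = f(0.245000, 1.698650) = -0.713712
  y ← 2.000000 + 0.49·(-0.713712) = 1.650281
t=0.490000, y=1.650281:
  k1 = f(0.490000, 1.650281) = -0.579425
  k2 = f(0.735000, 1.508322) = -0.303817
  y ← 1.650281 + 0.49·(-0.303817) = 1.501411
y(0.98) ≈ 1.5014

1.5014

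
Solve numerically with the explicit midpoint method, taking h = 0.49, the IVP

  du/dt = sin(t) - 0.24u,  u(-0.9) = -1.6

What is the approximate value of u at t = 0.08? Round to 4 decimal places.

-1.5798

Midpoint: k1 = f(t_n, u_n); k2 = f(t_n + h/2, u_n + (h/2)·k1); u_{n+1} = u_n + h·k2.
t=-0.900000, u=-1.600000:
  k1 = f(-0.900000, -1.600000) = -0.399327
  k2 = f(-0.655000, -1.697835) = -0.201679
  u ← -1.600000 + 0.49·(-0.201679) = -1.698823
t=-0.410000, u=-1.698823:
  k1 = f(-0.410000, -1.698823) = 0.009108
  k2 = f(-0.165000, -1.696591) = 0.242930
  u ← -1.698823 + 0.49·0.242930 = -1.579787
u(0.08) ≈ -1.5798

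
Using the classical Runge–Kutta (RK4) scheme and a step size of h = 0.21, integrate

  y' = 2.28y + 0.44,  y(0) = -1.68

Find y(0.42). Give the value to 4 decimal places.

RK4: k1 = f(s_n, y_n); k2 = f(s_n + h/2, y_n + (h/2)·k1); k3 = f(s_n + h/2, y_n + (h/2)·k2); k4 = f(s_n + h, y_n + h·k3); y_{n+1} = y_n + (h/6)·(k1 + 2k2 + 2k3 + k4).
s=0.000000, y=-1.680000:
  k1 = f(0.000000, -1.680000) = -3.390400
  k2 = f(0.105000, -2.035992) = -4.202062
  k3 = f(0.105000, -2.121216) = -4.396374
  k4 = f(0.210000, -2.603238) = -5.495384
  y ← -1.680000 + (0.21/6)·(k1 + 2k2 + 2k3 + k4) = -2.592893
s=0.210000, y=-2.592893:
  k1 = f(0.210000, -2.592893) = -5.471796
  k2 = f(0.315000, -3.167431) = -6.781744
  k3 = f(0.315000, -3.304976) = -7.095345
  k4 = f(0.420000, -4.082915) = -8.869047
  y ← -2.592893 + (0.21/6)·(k1 + 2k2 + 2k3 + k4) = -4.066219
y(0.42) ≈ -4.0662

-4.0662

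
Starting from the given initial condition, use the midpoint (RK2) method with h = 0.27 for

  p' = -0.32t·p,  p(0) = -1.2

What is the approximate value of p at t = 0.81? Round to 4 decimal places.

-1.0798

Midpoint: k1 = f(t_n, p_n); k2 = f(t_n + h/2, p_n + (h/2)·k1); p_{n+1} = p_n + h·k2.
t=0.000000, p=-1.200000:
  k1 = f(0.000000, -1.200000) = 0.000000
  k2 = f(0.135000, -1.200000) = 0.051840
  p ← -1.200000 + 0.27·0.051840 = -1.186003
t=0.270000, p=-1.186003:
  k1 = f(0.270000, -1.186003) = 0.102471
  k2 = f(0.405000, -1.172170) = 0.151913
  p ← -1.186003 + 0.27·0.151913 = -1.144987
t=0.540000, p=-1.144987:
  k1 = f(0.540000, -1.144987) = 0.197854
  k2 = f(0.675000, -1.118276) = 0.241548
  p ← -1.144987 + 0.27·0.241548 = -1.079769
p(0.81) ≈ -1.0798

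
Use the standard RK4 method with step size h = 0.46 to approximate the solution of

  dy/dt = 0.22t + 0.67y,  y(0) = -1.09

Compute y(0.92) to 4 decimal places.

RK4: k1 = f(t_n, y_n); k2 = f(t_n + h/2, y_n + (h/2)·k1); k3 = f(t_n + h/2, y_n + (h/2)·k2); k4 = f(t_n + h, y_n + h·k3); y_{n+1} = y_n + (h/6)·(k1 + 2k2 + 2k3 + k4).
t=0.000000, y=-1.090000:
  k1 = f(0.000000, -1.090000) = -0.730300
  k2 = f(0.230000, -1.257969) = -0.792239
  k3 = f(0.230000, -1.272215) = -0.801784
  k4 = f(0.460000, -1.458821) = -0.876210
  y ← -1.090000 + (0.46/6)·(k1 + 2k2 + 2k3 + k4) = -1.457583
t=0.460000, y=-1.457583:
  k1 = f(0.460000, -1.457583) = -0.875380
  k2 = f(0.690000, -1.658920) = -0.959676
  k3 = f(0.690000, -1.678308) = -0.972667
  k4 = f(0.920000, -1.905009) = -1.073956
  y ← -1.457583 + (0.46/6)·(k1 + 2k2 + 2k3 + k4) = -1.903324
y(0.92) ≈ -1.9033

-1.9033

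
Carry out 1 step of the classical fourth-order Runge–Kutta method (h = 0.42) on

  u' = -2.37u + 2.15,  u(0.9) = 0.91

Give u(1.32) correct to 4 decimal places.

RK4: k1 = f(t_n, u_n); k2 = f(t_n + h/2, u_n + (h/2)·k1); k3 = f(t_n + h/2, u_n + (h/2)·k2); k4 = f(t_n + h, u_n + h·k3); u_{n+1} = u_n + (h/6)·(k1 + 2k2 + 2k3 + k4).
t=0.900000, u=0.910000:
  k1 = f(0.900000, 0.910000) = -0.006700
  k2 = f(1.110000, 0.908593) = -0.003365
  k3 = f(1.110000, 0.909293) = -0.005025
  k4 = f(1.320000, 0.907889) = -0.001698
  u ← 0.910000 + (0.42/6)·(k1 + 2k2 + 2k3 + k4) = 0.908237
u(1.32) ≈ 0.9082

0.9082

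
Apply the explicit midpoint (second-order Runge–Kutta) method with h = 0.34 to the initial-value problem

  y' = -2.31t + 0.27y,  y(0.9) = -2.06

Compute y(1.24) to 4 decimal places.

Midpoint: k1 = f(t_n, y_n); k2 = f(t_n + h/2, y_n + (h/2)·k1); y_{n+1} = y_n + h·k2.
t=0.900000, y=-2.060000:
  k1 = f(0.900000, -2.060000) = -2.635200
  k2 = f(1.070000, -2.507984) = -3.148856
  y ← -2.060000 + 0.34·(-3.148856) = -3.130611
y(1.24) ≈ -3.1306

-3.1306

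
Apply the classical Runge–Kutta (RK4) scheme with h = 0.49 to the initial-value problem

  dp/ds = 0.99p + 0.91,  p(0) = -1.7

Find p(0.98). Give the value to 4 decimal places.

-2.9787

RK4: k1 = f(s_n, p_n); k2 = f(s_n + h/2, p_n + (h/2)·k1); k3 = f(s_n + h/2, p_n + (h/2)·k2); k4 = f(s_n + h, p_n + h·k3); p_{n+1} = p_n + (h/6)·(k1 + 2k2 + 2k3 + k4).
s=0.000000, p=-1.700000:
  k1 = f(0.000000, -1.700000) = -0.773000
  k2 = f(0.245000, -1.889385) = -0.960491
  k3 = f(0.245000, -1.935320) = -1.005967
  k4 = f(0.490000, -2.192924) = -1.260995
  p ← -1.700000 + (0.49/6)·(k1 + 2k2 + 2k3 + k4) = -2.187298
s=0.490000, p=-2.187298:
  k1 = f(0.490000, -2.187298) = -1.255425
  k2 = f(0.735000, -2.494877) = -1.559928
  k3 = f(0.735000, -2.569480) = -1.633785
  k4 = f(0.980000, -2.987853) = -2.047974
  p ← -2.187298 + (0.49/6)·(k1 + 2k2 + 2k3 + k4) = -2.978715
p(0.98) ≈ -2.9787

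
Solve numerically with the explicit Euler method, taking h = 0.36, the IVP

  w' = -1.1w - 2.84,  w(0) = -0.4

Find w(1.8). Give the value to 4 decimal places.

-2.4064

Euler: w_{n+1} = w_n + h·f(t_n, w_n).
t=0.000000, w=-0.400000: f=-2.400000 → w ← -0.400000 + 0.36·(-2.400000) = -1.264000
t=0.360000, w=-1.264000: f=-1.449600 → w ← -1.264000 + 0.36·(-1.449600) = -1.785856
t=0.720000, w=-1.785856: f=-0.875558 → w ← -1.785856 + 0.36·(-0.875558) = -2.101057
t=1.080000, w=-2.101057: f=-0.528837 → w ← -2.101057 + 0.36·(-0.528837) = -2.291438
t=1.440000, w=-2.291438: f=-0.319418 → w ← -2.291438 + 0.36·(-0.319418) = -2.406429
w(1.8) ≈ -2.4064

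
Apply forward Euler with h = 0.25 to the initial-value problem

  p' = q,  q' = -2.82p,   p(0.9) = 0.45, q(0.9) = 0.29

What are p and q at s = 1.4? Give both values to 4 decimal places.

0.5157, -0.3956

Euler on (p,q): p_{n+1} = p_n + h·p', q_{n+1} = q_n + h·q'.
0.900000: (0.450000, 0.290000); f=(0.290000, -1.269000) → (0.522500, -0.027250)
1.150000: (0.522500, -0.027250); f=(-0.027250, -1.473450) → (0.515687, -0.395612)
(p(1.4), q(1.4)) ≈ (0.5157, -0.3956)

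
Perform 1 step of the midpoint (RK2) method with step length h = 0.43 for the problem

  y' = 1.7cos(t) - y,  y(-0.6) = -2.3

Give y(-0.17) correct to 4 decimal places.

Midpoint: k1 = f(t_n, y_n); k2 = f(t_n + h/2, y_n + (h/2)·k1); y_{n+1} = y_n + h·k2.
t=-0.600000, y=-2.300000:
  k1 = f(-0.600000, -2.300000) = 3.703071
  k2 = f(-0.385000, -1.503840) = 3.079397
  y ← -2.300000 + 0.43·3.079397 = -0.975859
y(-0.17) ≈ -0.9759

-0.9759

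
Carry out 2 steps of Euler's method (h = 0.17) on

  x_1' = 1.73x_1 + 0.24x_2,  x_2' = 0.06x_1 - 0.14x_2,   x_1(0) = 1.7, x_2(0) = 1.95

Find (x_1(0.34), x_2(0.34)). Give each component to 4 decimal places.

Euler on (x_1,x_2): x_1_{n+1} = x_1_n + h·x_1', x_2_{n+1} = x_2_n + h·x_2'.
0.000000: (1.700000, 1.950000); f=(3.409000, -0.171000) → (2.279530, 1.920930)
0.170000: (2.279530, 1.920930); f=(4.404610, -0.132158) → (3.028314, 1.898463)
(x_1(0.34), x_2(0.34)) ≈ (3.0283, 1.8985)

3.0283, 1.8985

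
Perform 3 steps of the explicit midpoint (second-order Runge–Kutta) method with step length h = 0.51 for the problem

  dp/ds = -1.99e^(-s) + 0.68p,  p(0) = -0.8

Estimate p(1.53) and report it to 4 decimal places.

-5.2933

Midpoint: k1 = f(s_n, p_n); k2 = f(s_n + h/2, p_n + (h/2)·k1); p_{n+1} = p_n + h·k2.
s=0.000000, p=-0.800000:
  k1 = f(0.000000, -0.800000) = -2.534000
  k2 = f(0.255000, -1.446170) = -2.525479
  p ← -0.800000 + 0.51·(-2.525479) = -2.087995
s=0.510000, p=-2.087995:
  k1 = f(0.510000, -2.087995) = -2.614822
  k2 = f(0.765000, -2.754774) = -2.799261
  p ← -2.087995 + 0.51·(-2.799261) = -3.515618
s=1.020000, p=-3.515618:
  k1 = f(1.020000, -3.515618) = -3.108204
  k2 = f(1.275000, -4.308210) = -3.485650
  p ← -3.515618 + 0.51·(-3.485650) = -5.293299
p(1.53) ≈ -5.2933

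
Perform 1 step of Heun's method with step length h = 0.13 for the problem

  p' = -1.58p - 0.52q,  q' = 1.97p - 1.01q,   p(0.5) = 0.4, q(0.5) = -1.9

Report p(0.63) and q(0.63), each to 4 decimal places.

Heun on (p,q): k1 = f(t_n, state_n); k2 = f(t_n + h, state_n + h·k1); state_{n+1} = state_n + (h/2)·(k1 + k2).
0.500000: (0.400000, -1.900000)
  k1 = (0.356000, 2.707000)
  predictor → (0.446280, -1.548090)
  k2 = (0.099884, 2.442743)
  → (0.429632, -1.565267)
(p(0.63), q(0.63)) ≈ (0.4296, -1.5653)

0.4296, -1.5653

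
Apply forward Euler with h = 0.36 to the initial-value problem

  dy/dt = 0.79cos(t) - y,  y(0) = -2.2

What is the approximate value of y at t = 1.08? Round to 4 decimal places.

-0.0761

Euler: y_{n+1} = y_n + h·f(t_n, y_n).
t=0.000000, y=-2.200000: f=2.990000 → y ← -2.200000 + 0.36·2.990000 = -1.123600
t=0.360000, y=-1.123600: f=1.862958 → y ← -1.123600 + 0.36·1.862958 = -0.452935
t=0.720000, y=-0.452935: f=1.046861 → y ← -0.452935 + 0.36·1.046861 = -0.076065
y(1.08) ≈ -0.0761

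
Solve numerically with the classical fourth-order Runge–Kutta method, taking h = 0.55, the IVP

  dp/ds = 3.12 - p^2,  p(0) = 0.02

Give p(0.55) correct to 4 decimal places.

1.3093

RK4: k1 = f(s_n, p_n); k2 = f(s_n + h/2, p_n + (h/2)·k1); k3 = f(s_n + h/2, p_n + (h/2)·k2); k4 = f(s_n + h, p_n + h·k3); p_{n+1} = p_n + (h/6)·(k1 + 2k2 + 2k3 + k4).
s=0.000000, p=0.020000:
  k1 = f(0.000000, 0.020000) = 3.119600
  k2 = f(0.275000, 0.877890) = 2.349309
  k3 = f(0.275000, 0.666060) = 2.676364
  k4 = f(0.550000, 1.492000) = 0.893935
  p ← 0.020000 + (0.55/6)·(k1 + 2k2 + 2k3 + k4) = 1.309281
p(0.55) ≈ 1.3093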